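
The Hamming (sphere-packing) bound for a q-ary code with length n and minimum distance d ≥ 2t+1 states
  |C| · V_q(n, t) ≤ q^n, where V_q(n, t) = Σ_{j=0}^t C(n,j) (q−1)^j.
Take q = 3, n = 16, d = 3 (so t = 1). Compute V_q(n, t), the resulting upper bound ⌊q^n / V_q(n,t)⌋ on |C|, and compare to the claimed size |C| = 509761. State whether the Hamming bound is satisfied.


V_q(n, t) = 33, q^n = 43046721, Hamming bound = 1304446, |C| = 509761 ≤ bound (satisfied).

Step 1: Compute V_q(n, t) = Σ_{j=0}^1 C(n, j) (q−1)^j.
  j = 0: C(16,0)·(2)^0 = 1·1 = 1.
  j = 1: C(16,1)·(2)^1 = 16·2 = 32.
  V_q(n, t) = 1 + 32 = 33.
Step 2: q^n = 3^16 = 43046721.
Step 3: Hamming bound ⌊q^n / V_q(n,t)⌋ = ⌊43046721/33⌋ = 1304446.
Step 4: Compare |C| = 509761 to 1304446: satisfied.
The claimed |C| lies below the Hamming bound.


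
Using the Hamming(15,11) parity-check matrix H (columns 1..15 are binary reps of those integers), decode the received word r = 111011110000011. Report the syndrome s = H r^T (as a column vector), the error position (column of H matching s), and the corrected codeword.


s = (1, 1, 0, 1)^T, error position = 13, corrected codeword c = 111011110000111

Compute s = H r^T mod 2 one row at a time:
  s_1 = 1 + 0 + 0 + 0 + 0 + 0 + 1 + 1 = 3 ≡ 1 (mod 2).
  s_2 = 0 + 1 + 1 + 1 + 0 + 0 + 1 + 1 = 5 ≡ 1 (mod 2).
  s_3 = 1 + 1 + 1 + 1 + 0 + 0 + 1 + 1 = 6 ≡ 0 (mod 2).
  s_4 = 1 + 1 + 1 + 1 + 0 + 0 + 0 + 1 = 5 ≡ 1 (mod 2).
s = (1, 1, 0, 1)^T — this equals column 13 of H (binary 1101), so error is at position 13.
Correct: flip bit 13 of r = 111011110000011 to get c = 111011110000111.


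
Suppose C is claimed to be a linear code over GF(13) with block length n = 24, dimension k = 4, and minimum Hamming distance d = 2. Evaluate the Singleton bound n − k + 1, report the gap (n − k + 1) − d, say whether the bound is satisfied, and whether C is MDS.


Singleton RHS = n − k + 1 = 21, slack = 19, bound satisfied, not MDS.

Singleton bound: d ≤ n − k + 1.
Here n = 24, k = 4, so n − k + 1 = 21.
Given d = 2, check d ≤ 21: YES.
Slack = (n − k + 1) − d = 19.
The code is NOT MDS (slack = 19 > 0).
Description: the claimed parameters are [24, 4, 2]_13; such a code would be non-MDS.


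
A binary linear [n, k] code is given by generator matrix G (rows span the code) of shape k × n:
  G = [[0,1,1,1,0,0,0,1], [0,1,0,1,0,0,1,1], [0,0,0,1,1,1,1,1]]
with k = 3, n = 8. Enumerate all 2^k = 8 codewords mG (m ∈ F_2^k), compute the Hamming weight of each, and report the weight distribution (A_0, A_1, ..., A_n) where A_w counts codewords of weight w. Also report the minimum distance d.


Weight distribution: A_0 = 1, A_2 = 1, A_3 = 1, A_4 = 2, A_5 = 3. Minimum distance d = 2.

Enumerate all 2^3 = 8 messages m ∈ F_2^3.
For each, compute codeword c = mG in F_2^8, then tally its weight.
  m = 000 → c = 00000000, weight = 0.
  m = 100 → c = 01110001, weight = 4.
  m = 010 → c = 01010011, weight = 4.
  m = 110 → c = 00100010, weight = 2.
  m = 001 → c = 00011111, weight = 5.
  m = 101 → c = 01101110, weight = 5.
  m = 011 → c = 01001100, weight = 3.
  m = 111 → c = 00111101, weight = 5.
Tally weights:
  weight 0: 1 codewords.
  weight 2: 1 codewords.
  weight 3: 1 codewords.
  weight 4: 2 codewords.
  weight 5: 3 codewords.
Minimum distance d = smallest w > 0 with A_w > 0 = 2.
Sanity: Σ A_w = 8 = 2^3 = 8 ✓.


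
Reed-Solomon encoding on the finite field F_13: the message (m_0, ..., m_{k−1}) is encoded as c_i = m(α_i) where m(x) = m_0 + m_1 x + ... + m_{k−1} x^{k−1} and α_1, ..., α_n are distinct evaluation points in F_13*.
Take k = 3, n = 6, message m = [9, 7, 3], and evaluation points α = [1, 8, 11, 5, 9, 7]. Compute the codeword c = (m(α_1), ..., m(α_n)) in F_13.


c = [6, 10, 7, 2, 3, 10]

Message polynomial: m(x) = 9 + 7·x + 3·x^2 (mod 13).
For each evaluation point α_i, compute m(α_i) mod 13:
  α_1 = 1: Horner steps 3 → 10 → 6, so m(1) = 6.
  α_2 = 8: Horner steps 3 → 5 → 10, so m(8) = 10.
  α_3 = 11: Horner steps 3 → 1 → 7, so m(11) = 7.
  α_4 = 5: Horner steps 3 → 9 → 2, so m(5) = 2.
  α_5 = 9: Horner steps 3 → 8 → 3, so m(9) = 3.
  α_6 = 7: Horner steps 3 → 2 → 10, so m(7) = 10.
Codeword c = [6, 10, 7, 2, 3, 10] ∈ F_13^6.


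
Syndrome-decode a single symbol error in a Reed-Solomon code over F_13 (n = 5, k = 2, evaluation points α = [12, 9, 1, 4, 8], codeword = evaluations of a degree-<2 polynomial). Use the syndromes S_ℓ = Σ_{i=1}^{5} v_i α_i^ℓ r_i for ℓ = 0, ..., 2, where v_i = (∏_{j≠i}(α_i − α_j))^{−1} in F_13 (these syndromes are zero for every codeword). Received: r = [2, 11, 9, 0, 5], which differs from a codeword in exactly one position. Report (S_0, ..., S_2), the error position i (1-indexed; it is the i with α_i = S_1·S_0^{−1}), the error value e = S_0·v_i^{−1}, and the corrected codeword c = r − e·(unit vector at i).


S = (7, 4, 6), error at position 5, error magnitude e = 4, c = [2, 11, 9, 0, 1].

Step 1: column multipliers v_i = (∏_{j≠i}(α_i − α_j))^{−1} mod 13.
  i = 1 (α = 12): (12−9)(12−1)(12−4)(12−8) = 3·11·8·4 = 1056 ≡ 3, so v_1 = 3^{−1} = 9 (mod 13).
  i = 2 (α = 9): (9−12)(9−1)(9−4)(9−8) = (−3)·8·5·1 = −120 ≡ 10, so v_2 = 10^{−1} = 4 (mod 13).
  i = 3 (α = 1): (1−12)(1−9)(1−4)(1−8) = (−11)·(−8)·(−3)·(−7) = 1848 ≡ 2, so v_3 = 2^{−1} = 7 (mod 13).
  i = 4 (α = 4): (4−12)(4−9)(4−1)(4−8) = (−8)·(−5)·3·(−4) = −480 ≡ 1, so v_4 = 1^{−1} = 1 (mod 13).
  i = 5 (α = 8): (8−12)(8−9)(8−1)(8−4) = (−4)·(−1)·7·4 = 112 ≡ 8, so v_5 = 8^{−1} = 5 (mod 13).
  v = [9, 4, 7, 1, 5].
Step 2: syndromes of r = [2, 11, 9, 0, 5] (all sums mod 13).
  S_0 = Σ v_i r_i = 9·2 + 4·11 + 7·9 + 1·0 + 5·5 = 150 ≡ 7.
  S_1 = Σ v_i α_i r_i = 9·12·2 + 4·9·11 + 7·1·9 + 1·4·0 + 5·8·5 = 875 ≡ 4.
  α_i^2 mod 13 = [1, 3, 1, 3, 12].
  S_2 = Σ v_i α_i^2 r_i = 9·1·2 + 4·3·11 + 7·1·9 + 1·3·0 + 5·12·5 = 513 ≡ 6.
  S = (7, 4, 6) ≠ 0, so r is not a codeword (an error is present).
Step 3: locate the error. For a single error e at position i, S_ℓ = v_i·e·α_i^ℓ, so α_err = S_1/S_0.
  S_0^{−1} = 7^{−1} = 2 (mod 13), so α_err = 4·2 = 8 ≡ 8 = α_5. Error position i = 5.
  Consistency check: S_2/S_1 = 6·10 = 60 ≡ 8 = α_err ✓ (single-error assumption holds).
Step 4: error magnitude e = S_0/v_5 = S_0·∏_{j≠5}(α_5 − α_j) = 7·8 = 56 ≡ 4 (mod 13).
Step 5: correct position 5: c_5 = r_5 − e = 5 − 4 ≡ 1 (mod 13). Hence c = [2, 11, 9, 0, 1].
  Check: interpolating c through the α_i gives m(x) = 12 + 10·x (degree < 2) with m(α_i) = c_i for every i, so c is indeed a codeword.


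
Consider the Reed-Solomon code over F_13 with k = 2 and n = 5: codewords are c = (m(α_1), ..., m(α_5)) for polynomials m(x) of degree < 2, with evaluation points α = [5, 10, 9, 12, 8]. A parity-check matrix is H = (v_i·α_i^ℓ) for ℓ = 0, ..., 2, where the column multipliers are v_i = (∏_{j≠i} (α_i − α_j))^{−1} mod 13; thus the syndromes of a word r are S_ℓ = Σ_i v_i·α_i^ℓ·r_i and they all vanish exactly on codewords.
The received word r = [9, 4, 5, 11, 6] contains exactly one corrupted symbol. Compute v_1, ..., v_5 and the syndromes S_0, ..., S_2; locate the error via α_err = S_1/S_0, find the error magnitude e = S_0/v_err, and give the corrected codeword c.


S = (4, 9, 4), error at position 4, error magnitude e = 9, c = [9, 4, 5, 2, 6].

Step 1: column multipliers v_i = (∏_{j≠i}(α_i − α_j))^{−1} mod 13.
  i = 1 (α = 5): (5−10)(5−9)(5−12)(5−8) = (−5)·(−4)·(−7)·(−3) = 420 ≡ 4, so v_1 = 4^{−1} = 10 (mod 13).
  i = 2 (α = 10): (10−5)(10−9)(10−12)(10−8) = 5·1·(−2)·2 = −20 ≡ 6, so v_2 = 6^{−1} = 11 (mod 13).
  i = 3 (α = 9): (9−5)(9−10)(9−12)(9−8) = 4·(−1)·(−3)·1 = 12 ≡ 12, so v_3 = 12^{−1} = 12 (mod 13).
  i = 4 (α = 12): (12−5)(12−10)(12−9)(12−8) = 7·2·3·4 = 168 ≡ 12, so v_4 = 12^{−1} = 12 (mod 13).
  i = 5 (α = 8): (8−5)(8−10)(8−9)(8−12) = 3·(−2)·(−1)·(−4) = −24 ≡ 2, so v_5 = 2^{−1} = 7 (mod 13).
  v = [10, 11, 12, 12, 7].
Step 2: syndromes of r = [9, 4, 5, 11, 6] (all sums mod 13).
  S_0 = Σ v_i r_i = 10·9 + 11·4 + 12·5 + 12·11 + 7·6 = 368 ≡ 4.
  S_1 = Σ v_i α_i r_i = 10·5·9 + 11·10·4 + 12·9·5 + 12·12·11 + 7·8·6 = 3350 ≡ 9.
  α_i^2 mod 13 = [12, 9, 3, 1, 12].
  S_2 = Σ v_i α_i^2 r_i = 10·12·9 + 11·9·4 + 12·3·5 + 12·1·11 + 7·12·6 = 2292 ≡ 4.
  S = (4, 9, 4) ≠ 0, so r is not a codeword (an error is present).
Step 3: locate the error. For a single error e at position i, S_ℓ = v_i·e·α_i^ℓ, so α_err = S_1/S_0.
  S_0^{−1} = 4^{−1} = 10 (mod 13), so α_err = 9·10 = 90 ≡ 12 = α_4. Error position i = 4.
  Consistency check: S_2/S_1 = 4·3 = 12 ≡ 12 = α_err ✓ (single-error assumption holds).
Step 4: error magnitude e = S_0/v_4 = S_0·∏_{j≠4}(α_4 − α_j) = 4·12 = 48 ≡ 9 (mod 13).
Step 5: correct position 4: c_4 = r_4 − e = 11 − 9 ≡ 2 (mod 13). Hence c = [9, 4, 5, 2, 6].
  Check: interpolating c through the α_i gives m(x) = 1 + 12·x (degree < 2) with m(α_i) = c_i for every i, so c is indeed a codeword.


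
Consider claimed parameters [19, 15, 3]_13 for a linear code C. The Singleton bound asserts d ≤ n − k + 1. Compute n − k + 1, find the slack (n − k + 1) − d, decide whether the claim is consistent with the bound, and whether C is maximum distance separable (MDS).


Singleton RHS = n − k + 1 = 5, slack = 2, bound satisfied, not MDS.

Singleton bound: d ≤ n − k + 1.
Here n = 19, k = 15, so n − k + 1 = 5.
Given d = 3, check d ≤ 5: YES.
Slack = (n − k + 1) − d = 2.
The code is NOT MDS (slack = 2 > 0).
Description: the claimed parameters are [19, 15, 3]_13; such a code would be non-MDS.


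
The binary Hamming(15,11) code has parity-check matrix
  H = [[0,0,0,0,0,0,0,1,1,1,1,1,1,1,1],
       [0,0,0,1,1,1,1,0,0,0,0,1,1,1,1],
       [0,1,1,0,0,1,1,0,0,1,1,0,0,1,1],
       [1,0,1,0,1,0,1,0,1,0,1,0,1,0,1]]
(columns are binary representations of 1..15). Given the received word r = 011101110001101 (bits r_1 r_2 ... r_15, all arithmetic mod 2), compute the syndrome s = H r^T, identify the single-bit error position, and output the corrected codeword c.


s = (0, 0, 1, 0)^T, error position = 2, corrected codeword c = 001101110001101

Compute s = H r^T mod 2 one row at a time:
  s_1 = 1 + 0 + 0 + 0 + 1 + 1 + 0 + 1 = 4 ≡ 0 (mod 2).
  s_2 = 1 + 0 + 1 + 1 + 1 + 1 + 0 + 1 = 6 ≡ 0 (mod 2).
  s_3 = 1 + 1 + 1 + 1 + 0 + 0 + 0 + 1 = 5 ≡ 1 (mod 2).
  s_4 = 0 + 1 + 0 + 1 + 0 + 0 + 1 + 1 = 4 ≡ 0 (mod 2).
s = (0, 0, 1, 0)^T — this equals column 2 of H (binary 0010), so error is at position 2.
Correct: flip bit 2 of r = 011101110001101 to get c = 001101110001101.


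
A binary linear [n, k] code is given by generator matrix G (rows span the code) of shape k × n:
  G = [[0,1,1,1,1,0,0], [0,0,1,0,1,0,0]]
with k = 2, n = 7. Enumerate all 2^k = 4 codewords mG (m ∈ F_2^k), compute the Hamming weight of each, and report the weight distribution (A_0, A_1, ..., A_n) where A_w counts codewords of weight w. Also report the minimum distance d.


Weight distribution: A_0 = 1, A_2 = 2, A_4 = 1. Minimum distance d = 2.

Enumerate all 2^2 = 4 messages m ∈ F_2^2.
For each, compute codeword c = mG in F_2^7, then tally its weight.
  m = 00 → c = 0000000, weight = 0.
  m = 10 → c = 0111100, weight = 4.
  m = 01 → c = 0010100, weight = 2.
  m = 11 → c = 0101000, weight = 2.
Tally weights:
  weight 0: 1 codewords.
  weight 2: 2 codewords.
  weight 4: 1 codewords.
Minimum distance d = smallest w > 0 with A_w > 0 = 2.
Sanity: Σ A_w = 4 = 2^2 = 4 ✓.


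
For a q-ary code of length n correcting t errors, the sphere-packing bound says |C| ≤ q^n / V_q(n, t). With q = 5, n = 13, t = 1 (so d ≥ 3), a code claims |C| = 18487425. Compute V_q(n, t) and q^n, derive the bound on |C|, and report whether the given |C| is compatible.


V_q(n, t) = 53, q^n = 1220703125, Hamming bound = 23032134, |C| = 18487425 ≤ bound (satisfied).

Step 1: Compute V_q(n, t) = Σ_{j=0}^1 C(n, j) (q−1)^j.
  j = 0: C(13,0)·(4)^0 = 1·1 = 1.
  j = 1: C(13,1)·(4)^1 = 13·4 = 52.
  V_q(n, t) = 1 + 52 = 53.
Step 2: q^n = 5^13 = 1220703125.
Step 3: Hamming bound ⌊q^n / V_q(n,t)⌋ = ⌊1220703125/53⌋ = 23032134.
Step 4: Compare |C| = 18487425 to 23032134: satisfied.
The claimed |C| lies below the Hamming bound.


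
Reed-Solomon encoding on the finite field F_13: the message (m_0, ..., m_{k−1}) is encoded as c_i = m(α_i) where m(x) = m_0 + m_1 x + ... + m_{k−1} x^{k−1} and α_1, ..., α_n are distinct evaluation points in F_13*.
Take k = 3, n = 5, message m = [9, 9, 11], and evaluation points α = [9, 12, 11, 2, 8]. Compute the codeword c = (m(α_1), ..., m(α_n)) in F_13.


c = [6, 11, 9, 6, 5]

Message polynomial: m(x) = 9 + 9·x + 11·x^2 (mod 13).
For each evaluation point α_i, compute m(α_i) mod 13:
  α_1 = 9: Horner steps 11 → 4 → 6, so m(9) = 6.
  α_2 = 12: Horner steps 11 → 11 → 11, so m(12) = 11.
  α_3 = 11: Horner steps 11 → 0 → 9, so m(11) = 9.
  α_4 = 2: Horner steps 11 → 5 → 6, so m(2) = 6.
  α_5 = 8: Horner steps 11 → 6 → 5, so m(8) = 5.
Codeword c = [6, 11, 9, 6, 5] ∈ F_13^5.


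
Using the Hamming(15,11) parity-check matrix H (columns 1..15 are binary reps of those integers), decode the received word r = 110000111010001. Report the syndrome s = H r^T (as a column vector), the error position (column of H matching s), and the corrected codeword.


s = (0, 0, 0, 1)^T, error position = 1, corrected codeword c = 010000111010001

Compute s = H r^T mod 2 one row at a time:
  s_1 = 1 + 1 + 0 + 1 + 0 + 0 + 0 + 1 = 4 ≡ 0 (mod 2).
  s_2 = 0 + 0 + 0 + 1 + 0 + 0 + 0 + 1 = 2 ≡ 0 (mod 2).
  s_3 = 1 + 0 + 0 + 1 + 0 + 1 + 0 + 1 = 4 ≡ 0 (mod 2).
  s_4 = 1 + 0 + 0 + 1 + 1 + 1 + 0 + 1 = 5 ≡ 1 (mod 2).
s = (0, 0, 0, 1)^T — this equals column 1 of H (binary 0001), so error is at position 1.
Correct: flip bit 1 of r = 110000111010001 to get c = 010000111010001.


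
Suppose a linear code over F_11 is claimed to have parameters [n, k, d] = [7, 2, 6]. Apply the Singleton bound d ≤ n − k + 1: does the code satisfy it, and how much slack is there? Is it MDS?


Singleton RHS = n − k + 1 = 6, slack = 0, bound satisfied, MDS.

Singleton bound: d ≤ n − k + 1.
Here n = 7, k = 2, so n − k + 1 = 6.
Given d = 6, check d ≤ 6: YES.
Slack = (n − k + 1) − d = 0.
The code is MDS (slack = 0).
Description: the claimed parameters are [7, 2, 6]_11; such a code would be MDS (meets Singleton bound).


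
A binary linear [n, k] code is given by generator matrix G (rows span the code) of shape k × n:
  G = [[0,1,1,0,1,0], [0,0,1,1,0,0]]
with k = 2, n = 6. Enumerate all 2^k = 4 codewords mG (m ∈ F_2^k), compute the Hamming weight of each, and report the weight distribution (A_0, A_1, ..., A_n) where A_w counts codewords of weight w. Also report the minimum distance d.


Weight distribution: A_0 = 1, A_2 = 1, A_3 = 2. Minimum distance d = 2.

Enumerate all 2^2 = 4 messages m ∈ F_2^2.
For each, compute codeword c = mG in F_2^6, then tally its weight.
  m = 00 → c = 000000, weight = 0.
  m = 10 → c = 011010, weight = 3.
  m = 01 → c = 001100, weight = 2.
  m = 11 → c = 010110, weight = 3.
Tally weights:
  weight 0: 1 codewords.
  weight 2: 1 codewords.
  weight 3: 2 codewords.
Minimum distance d = smallest w > 0 with A_w > 0 = 2.
Sanity: Σ A_w = 4 = 2^2 = 4 ✓.


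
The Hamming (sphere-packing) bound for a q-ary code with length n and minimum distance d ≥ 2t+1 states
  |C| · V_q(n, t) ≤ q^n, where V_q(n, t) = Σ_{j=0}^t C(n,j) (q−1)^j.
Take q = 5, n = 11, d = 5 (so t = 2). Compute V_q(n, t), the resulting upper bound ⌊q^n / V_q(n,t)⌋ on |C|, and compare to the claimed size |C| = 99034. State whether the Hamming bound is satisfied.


V_q(n, t) = 925, q^n = 48828125, Hamming bound = 52787, |C| = 99034 > bound (violated).

Step 1: Compute V_q(n, t) = Σ_{j=0}^2 C(n, j) (q−1)^j.
  j = 0: C(11,0)·(4)^0 = 1·1 = 1.
  j = 1: C(11,1)·(4)^1 = 11·4 = 44.
  j = 2: C(11,2)·(4)^2 = 55·16 = 880.
  V_q(n, t) = 1 + 44 + 880 = 925.
Step 2: q^n = 5^11 = 48828125.
Step 3: Hamming bound ⌊q^n / V_q(n,t)⌋ = ⌊48828125/925⌋ = 52787.
Step 4: Compare |C| = 99034 to 52787: violated.
The claimed |C| lies above the Hamming bound, so no 5-ary code of length 11 with d ≥ 5 can have 99034 codewords.


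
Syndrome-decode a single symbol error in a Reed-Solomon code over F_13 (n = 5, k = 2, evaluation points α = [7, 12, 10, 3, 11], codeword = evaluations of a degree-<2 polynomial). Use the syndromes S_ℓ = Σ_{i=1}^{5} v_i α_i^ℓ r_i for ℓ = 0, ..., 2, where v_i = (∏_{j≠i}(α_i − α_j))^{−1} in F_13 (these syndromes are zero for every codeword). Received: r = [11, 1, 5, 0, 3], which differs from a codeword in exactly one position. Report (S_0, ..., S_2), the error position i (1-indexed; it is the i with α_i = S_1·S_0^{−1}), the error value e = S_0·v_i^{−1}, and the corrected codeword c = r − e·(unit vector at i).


S = (7, 8, 11), error at position 4, error magnitude e = 7, c = [11, 1, 5, 6, 3].

Step 1: column multipliers v_i = (∏_{j≠i}(α_i − α_j))^{−1} mod 13.
  i = 1 (α = 7): (7−12)(7−10)(7−3)(7−11) = (−5)·(−3)·4·(−4) = −240 ≡ 7, so v_1 = 7^{−1} = 2 (mod 13).
  i = 2 (α = 12): (12−7)(12−10)(12−3)(12−11) = 5·2·9·1 = 90 ≡ 12, so v_2 = 12^{−1} = 12 (mod 13).
  i = 3 (α = 10): (10−7)(10−12)(10−3)(10−11) = 3·(−2)·7·(−1) = 42 ≡ 3, so v_3 = 3^{−1} = 9 (mod 13).
  i = 4 (α = 3): (3−7)(3−12)(3−10)(3−11) = (−4)·(−9)·(−7)·(−8) = 2016 ≡ 1, so v_4 = 1^{−1} = 1 (mod 13).
  i = 5 (α = 11): (11−7)(11−12)(11−10)(11−3) = 4·(−1)·1·8 = −32 ≡ 7, so v_5 = 7^{−1} = 2 (mod 13).
  v = [2, 12, 9, 1, 2].
Step 2: syndromes of r = [11, 1, 5, 0, 3] (all sums mod 13).
  S_0 = Σ v_i r_i = 2·11 + 12·1 + 9·5 + 1·0 + 2·3 = 85 ≡ 7.
  S_1 = Σ v_i α_i r_i = 2·7·11 + 12·12·1 + 9·10·5 + 1·3·0 + 2·11·3 = 814 ≡ 8.
  α_i^2 mod 13 = [10, 1, 9, 9, 4].
  S_2 = Σ v_i α_i^2 r_i = 2·10·11 + 12·1·1 + 9·9·5 + 1·9·0 + 2·4·3 = 661 ≡ 11.
  S = (7, 8, 11) ≠ 0, so r is not a codeword (an error is present).
Step 3: locate the error. For a single error e at position i, S_ℓ = v_i·e·α_i^ℓ, so α_err = S_1/S_0.
  S_0^{−1} = 7^{−1} = 2 (mod 13), so α_err = 8·2 = 16 ≡ 3 = α_4. Error position i = 4.
  Consistency check: S_2/S_1 = 11·5 = 55 ≡ 3 = α_err ✓ (single-error assumption holds).
Step 4: error magnitude e = S_0/v_4 = S_0·∏_{j≠4}(α_4 − α_j) = 7·1 = 7 ≡ 7 (mod 13).
Step 5: correct position 4: c_4 = r_4 − e = 0 − 7 ≡ 6 (mod 13). Hence c = [11, 1, 5, 6, 3].
  Check: interpolating c through the α_i gives m(x) = 12 + 11·x (degree < 2) with m(α_i) = c_i for every i, so c is indeed a codeword.


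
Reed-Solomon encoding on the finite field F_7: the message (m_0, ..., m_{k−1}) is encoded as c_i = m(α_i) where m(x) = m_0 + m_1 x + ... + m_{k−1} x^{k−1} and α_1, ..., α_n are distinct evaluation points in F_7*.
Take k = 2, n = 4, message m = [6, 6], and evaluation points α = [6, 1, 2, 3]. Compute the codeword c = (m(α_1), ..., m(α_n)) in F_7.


c = [0, 5, 4, 3]

Message polynomial: m(x) = 6 + 6·x (mod 7).
For each evaluation point α_i, compute m(α_i) mod 7:
  α_1 = 6: Horner steps 6 → 0, so m(6) = 0.
  α_2 = 1: Horner steps 6 → 5, so m(1) = 5.
  α_3 = 2: Horner steps 6 → 4, so m(2) = 4.
  α_4 = 3: Horner steps 6 → 3, so m(3) = 3.
Codeword c = [0, 5, 4, 3] ∈ F_7^4.


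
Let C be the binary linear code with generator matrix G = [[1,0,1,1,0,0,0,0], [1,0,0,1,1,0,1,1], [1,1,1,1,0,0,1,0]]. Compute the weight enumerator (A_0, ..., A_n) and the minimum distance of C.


Weight distribution: A_0 = 1, A_2 = 1, A_3 = 1, A_4 = 2, A_5 = 3. Minimum distance d = 2.

Enumerate all 2^3 = 8 messages m ∈ F_2^3.
For each, compute codeword c = mG in F_2^8, then tally its weight.
  m = 000 → c = 00000000, weight = 0.
  m = 100 → c = 10110000, weight = 3.
  m = 010 → c = 10011011, weight = 5.
  m = 110 → c = 00101011, weight = 4.
  m = 001 → c = 11110010, weight = 5.
  m = 101 → c = 01000010, weight = 2.
  m = 011 → c = 01101001, weight = 4.
  m = 111 → c = 11011001, weight = 5.
Tally weights:
  weight 0: 1 codewords.
  weight 2: 1 codewords.
  weight 3: 1 codewords.
  weight 4: 2 codewords.
  weight 5: 3 codewords.
Minimum distance d = smallest w > 0 with A_w > 0 = 2.
Sanity: Σ A_w = 8 = 2^3 = 8 ✓.


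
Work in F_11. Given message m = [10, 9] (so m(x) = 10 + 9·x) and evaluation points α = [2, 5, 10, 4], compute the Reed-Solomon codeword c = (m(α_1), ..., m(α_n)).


c = [6, 0, 1, 2]

Message polynomial: m(x) = 10 + 9·x (mod 11).
For each evaluation point α_i, compute m(α_i) mod 11:
  α_1 = 2: Horner steps 9 → 6, so m(2) = 6.
  α_2 = 5: Horner steps 9 → 0, so m(5) = 0.
  α_3 = 10: Horner steps 9 → 1, so m(10) = 1.
  α_4 = 4: Horner steps 9 → 2, so m(4) = 2.
Codeword c = [6, 0, 1, 2] ∈ F_11^4.


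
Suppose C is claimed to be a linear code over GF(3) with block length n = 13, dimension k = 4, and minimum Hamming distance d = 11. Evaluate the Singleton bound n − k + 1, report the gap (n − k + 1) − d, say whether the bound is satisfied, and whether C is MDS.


Singleton RHS = n − k + 1 = 10, slack = -1, bound violated (no such code; not MDS).

Singleton bound: d ≤ n − k + 1.
Here n = 13, k = 4, so n − k + 1 = 10.
Given d = 11, check d ≤ 10: NO.
Slack = (n − k + 1) − d = -1.
The slack is negative: d = 11 exceeds n − k + 1 = 10 by 1, so the Singleton bound is violated and no linear [13, 4, 11]_3 code can exist. In particular it is not MDS (MDS requires d = n − k + 1 exactly).
Description: the claimed parameters are [13, 4, 11]_3; such a code would be impossible (violates the Singleton bound).


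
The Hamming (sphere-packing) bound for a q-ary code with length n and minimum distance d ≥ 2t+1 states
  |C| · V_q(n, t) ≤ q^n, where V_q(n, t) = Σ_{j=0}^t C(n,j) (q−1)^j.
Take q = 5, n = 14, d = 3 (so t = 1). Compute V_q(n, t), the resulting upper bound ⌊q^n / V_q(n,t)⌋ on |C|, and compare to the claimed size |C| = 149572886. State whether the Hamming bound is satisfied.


V_q(n, t) = 57, q^n = 6103515625, Hamming bound = 107079221, |C| = 149572886 > bound (violated).

Step 1: Compute V_q(n, t) = Σ_{j=0}^1 C(n, j) (q−1)^j.
  j = 0: C(14,0)·(4)^0 = 1·1 = 1.
  j = 1: C(14,1)·(4)^1 = 14·4 = 56.
  V_q(n, t) = 1 + 56 = 57.
Step 2: q^n = 5^14 = 6103515625.
Step 3: Hamming bound ⌊q^n / V_q(n,t)⌋ = ⌊6103515625/57⌋ = 107079221.
Step 4: Compare |C| = 149572886 to 107079221: violated.
The claimed |C| lies above the Hamming bound, so no 5-ary code of length 14 with d ≥ 3 can have 149572886 codewords.


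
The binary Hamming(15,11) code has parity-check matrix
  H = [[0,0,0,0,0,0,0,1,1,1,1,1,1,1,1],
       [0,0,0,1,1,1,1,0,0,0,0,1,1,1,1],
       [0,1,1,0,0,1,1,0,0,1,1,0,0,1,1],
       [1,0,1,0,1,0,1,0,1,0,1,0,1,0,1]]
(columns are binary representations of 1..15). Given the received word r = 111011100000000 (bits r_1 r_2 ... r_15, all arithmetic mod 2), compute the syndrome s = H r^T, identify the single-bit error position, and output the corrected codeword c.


s = (0, 1, 0, 0)^T, error position = 4, corrected codeword c = 111111100000000

Compute s = H r^T mod 2 one row at a time:
  s_1 = 0 + 0 + 0 + 0 + 0 + 0 + 0 + 0 = 0 ≡ 0 (mod 2).
  s_2 = 0 + 1 + 1 + 1 + 0 + 0 + 0 + 0 = 3 ≡ 1 (mod 2).
  s_3 = 1 + 1 + 1 + 1 + 0 + 0 + 0 + 0 = 4 ≡ 0 (mod 2).
  s_4 = 1 + 1 + 1 + 1 + 0 + 0 + 0 + 0 = 4 ≡ 0 (mod 2).
s = (0, 1, 0, 0)^T — this equals column 4 of H (binary 0100), so error is at position 4.
Correct: flip bit 4 of r = 111011100000000 to get c = 111111100000000.


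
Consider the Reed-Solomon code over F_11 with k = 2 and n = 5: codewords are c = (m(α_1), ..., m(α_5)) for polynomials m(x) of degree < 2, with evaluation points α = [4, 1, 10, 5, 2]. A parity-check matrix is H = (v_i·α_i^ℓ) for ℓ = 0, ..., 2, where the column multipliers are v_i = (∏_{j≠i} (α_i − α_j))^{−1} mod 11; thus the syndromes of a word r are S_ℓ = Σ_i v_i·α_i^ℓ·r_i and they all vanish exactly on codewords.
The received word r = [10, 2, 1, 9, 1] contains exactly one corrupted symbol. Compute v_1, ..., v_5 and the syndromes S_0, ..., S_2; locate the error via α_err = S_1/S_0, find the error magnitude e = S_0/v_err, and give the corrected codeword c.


S = (2, 9, 2), error at position 3, error magnitude e = 8, c = [10, 2, 4, 9, 1].

Step 1: column multipliers v_i = (∏_{j≠i}(α_i − α_j))^{−1} mod 11.
  i = 1 (α = 4): (4−1)(4−10)(4−5)(4−2) = 3·(−6)·(−1)·2 = 36 ≡ 3, so v_1 = 3^{−1} = 4 (mod 11).
  i = 2 (α = 1): (1−4)(1−10)(1−5)(1−2) = (−3)·(−9)·(−4)·(−1) = 108 ≡ 9, so v_2 = 9^{−1} = 5 (mod 11).
  i = 3 (α = 10): (10−4)(10−1)(10−5)(10−2) = 6·9·5·8 = 2160 ≡ 4, so v_3 = 4^{−1} = 3 (mod 11).
  i = 4 (α = 5): (5−4)(5−1)(5−10)(5−2) = 1·4·(−5)·3 = −60 ≡ 6, so v_4 = 6^{−1} = 2 (mod 11).
  i = 5 (α = 2): (2−4)(2−1)(2−10)(2−5) = (−2)·1·(−8)·(−3) = −48 ≡ 7, so v_5 = 7^{−1} = 8 (mod 11).
  v = [4, 5, 3, 2, 8].
Step 2: syndromes of r = [10, 2, 1, 9, 1] (all sums mod 11).
  S_0 = Σ v_i r_i = 4·10 + 5·2 + 3·1 + 2·9 + 8·1 = 79 ≡ 2.
  S_1 = Σ v_i α_i r_i = 4·4·10 + 5·1·2 + 3·10·1 + 2·5·9 + 8·2·1 = 306 ≡ 9.
  α_i^2 mod 11 = [5, 1, 1, 3, 4].
  S_2 = Σ v_i α_i^2 r_i = 4·5·10 + 5·1·2 + 3·1·1 + 2·3·9 + 8·4·1 = 299 ≡ 2.
  S = (2, 9, 2) ≠ 0, so r is not a codeword (an error is present).
Step 3: locate the error. For a single error e at position i, S_ℓ = v_i·e·α_i^ℓ, so α_err = S_1/S_0.
  S_0^{−1} = 2^{−1} = 6 (mod 11), so α_err = 9·6 = 54 ≡ 10 = α_3. Error position i = 3.
  Consistency check: S_2/S_1 = 2·5 = 10 ≡ 10 = α_err ✓ (single-error assumption holds).
Step 4: error magnitude e = S_0/v_3 = S_0·∏_{j≠3}(α_3 − α_j) = 2·4 = 8 ≡ 8 (mod 11).
Step 5: correct position 3: c_3 = r_3 − e = 1 − 8 ≡ 4 (mod 11). Hence c = [10, 2, 4, 9, 1].
  Check: interpolating c through the α_i gives m(x) = 3 + 10·x (degree < 2) with m(α_i) = c_i for every i, so c is indeed a codeword.


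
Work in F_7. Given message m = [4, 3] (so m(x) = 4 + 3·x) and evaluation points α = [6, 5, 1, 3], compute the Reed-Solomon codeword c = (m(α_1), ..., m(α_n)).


c = [1, 5, 0, 6]

Message polynomial: m(x) = 4 + 3·x (mod 7).
For each evaluation point α_i, compute m(α_i) mod 7:
  α_1 = 6: Horner steps 3 → 1, so m(6) = 1.
  α_2 = 5: Horner steps 3 → 5, so m(5) = 5.
  α_3 = 1: Horner steps 3 → 0, so m(1) = 0.
  α_4 = 3: Horner steps 3 → 6, so m(3) = 6.
Codeword c = [1, 5, 0, 6] ∈ F_7^4.


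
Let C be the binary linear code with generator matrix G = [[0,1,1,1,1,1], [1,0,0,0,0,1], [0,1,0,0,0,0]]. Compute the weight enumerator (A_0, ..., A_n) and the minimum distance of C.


Weight distribution: A_0 = 1, A_1 = 1, A_2 = 1, A_3 = 1, A_4 = 2, A_5 = 2. Minimum distance d = 1.

Enumerate all 2^3 = 8 messages m ∈ F_2^3.
For each, compute codeword c = mG in F_2^6, then tally its weight.
  m = 000 → c = 000000, weight = 0.
  m = 100 → c = 011111, weight = 5.
  m = 010 → c = 100001, weight = 2.
  m = 110 → c = 111110, weight = 5.
  m = 001 → c = 010000, weight = 1.
  m = 101 → c = 001111, weight = 4.
  m = 011 → c = 110001, weight = 3.
  m = 111 → c = 101110, weight = 4.
Tally weights:
  weight 0: 1 codewords.
  weight 1: 1 codewords.
  weight 2: 1 codewords.
  weight 3: 1 codewords.
  weight 4: 2 codewords.
  weight 5: 2 codewords.
Minimum distance d = smallest w > 0 with A_w > 0 = 1.
Sanity: Σ A_w = 8 = 2^3 = 8 ✓.


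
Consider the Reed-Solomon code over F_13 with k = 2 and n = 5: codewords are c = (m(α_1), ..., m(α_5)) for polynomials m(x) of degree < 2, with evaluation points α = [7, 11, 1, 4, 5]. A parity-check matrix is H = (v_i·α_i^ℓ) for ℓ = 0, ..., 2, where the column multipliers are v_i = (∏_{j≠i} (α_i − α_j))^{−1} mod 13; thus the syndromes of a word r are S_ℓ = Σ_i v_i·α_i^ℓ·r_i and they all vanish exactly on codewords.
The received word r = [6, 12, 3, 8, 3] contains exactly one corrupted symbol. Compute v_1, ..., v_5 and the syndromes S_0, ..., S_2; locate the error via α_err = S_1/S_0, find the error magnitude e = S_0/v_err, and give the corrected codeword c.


S = (9, 9, 9), error at position 3, error magnitude e = 6, c = [6, 12, 10, 8, 3].

Step 1: column multipliers v_i = (∏_{j≠i}(α_i − α_j))^{−1} mod 13.
  i = 1 (α = 7): (7−11)(7−1)(7−4)(7−5) = (−4)·6·3·2 = −144 ≡ 12, so v_1 = 12^{−1} = 12 (mod 13).
  i = 2 (α = 11): (11−7)(11−1)(11−4)(11−5) = 4·10·7·6 = 1680 ≡ 3, so v_2 = 3^{−1} = 9 (mod 13).
  i = 3 (α = 1): (1−7)(1−11)(1−4)(1−5) = (−6)·(−10)·(−3)·(−4) = 720 ≡ 5, so v_3 = 5^{−1} = 8 (mod 13).
  i = 4 (α = 4): (4−7)(4−11)(4−1)(4−5) = (−3)·(−7)·3·(−1) = −63 ≡ 2, so v_4 = 2^{−1} = 7 (mod 13).
  i = 5 (α = 5): (5−7)(5−11)(5−1)(5−4) = (−2)·(−6)·4·1 = 48 ≡ 9, so v_5 = 9^{−1} = 3 (mod 13).
  v = [12, 9, 8, 7, 3].
Step 2: syndromes of r = [6, 12, 3, 8, 3] (all sums mod 13).
  S_0 = Σ v_i r_i = 12·6 + 9·12 + 8·3 + 7·8 + 3·3 = 269 ≡ 9.
  S_1 = Σ v_i α_i r_i = 12·7·6 + 9·11·12 + 8·1·3 + 7·4·8 + 3·5·3 = 1985 ≡ 9.
  α_i^2 mod 13 = [10, 4, 1, 3, 12].
  S_2 = Σ v_i α_i^2 r_i = 12·10·6 + 9·4·12 + 8·1·3 + 7·3·8 + 3·12·3 = 1452 ≡ 9.
  S = (9, 9, 9) ≠ 0, so r is not a codeword (an error is present).
Step 3: locate the error. For a single error e at position i, S_ℓ = v_i·e·α_i^ℓ, so α_err = S_1/S_0.
  S_0^{−1} = 9^{−1} = 3 (mod 13), so α_err = 9·3 = 27 ≡ 1 = α_3. Error position i = 3.
  Consistency check: S_2/S_1 = 9·3 = 27 ≡ 1 = α_err ✓ (single-error assumption holds).
Step 4: error magnitude e = S_0/v_3 = S_0·∏_{j≠3}(α_3 − α_j) = 9·5 = 45 ≡ 6 (mod 13).
Step 5: correct position 3: c_3 = r_3 − e = 3 − 6 ≡ 10 (mod 13). Hence c = [6, 12, 10, 8, 3].
  Check: interpolating c through the α_i gives m(x) = 2 + 8·x (degree < 2) with m(α_i) = c_i for every i, so c is indeed a codeword.


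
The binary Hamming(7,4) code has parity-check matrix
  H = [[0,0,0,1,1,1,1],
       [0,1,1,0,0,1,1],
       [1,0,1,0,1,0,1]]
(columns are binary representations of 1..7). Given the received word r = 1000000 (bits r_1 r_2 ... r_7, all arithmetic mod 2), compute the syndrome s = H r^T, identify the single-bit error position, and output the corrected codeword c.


s = (0, 0, 1)^T, error position = 1, corrected codeword c = 0000000

Compute s = H r^T mod 2 one row at a time:
  s_1 = 0 + 0 + 0 + 0 = 0 ≡ 0 (mod 2).
  s_2 = 0 + 0 + 0 + 0 = 0 ≡ 0 (mod 2).
  s_3 = 1 + 0 + 0 + 0 = 1 ≡ 1 (mod 2).
s = (0, 0, 1)^T — this equals column 1 of H (binary 001), so error is at position 1.
Correct: flip bit 1 of r = 1000000 to get c = 0000000.


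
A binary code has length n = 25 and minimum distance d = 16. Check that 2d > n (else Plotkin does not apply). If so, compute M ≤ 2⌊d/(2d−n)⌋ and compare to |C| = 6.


Plotkin bound M ≤ 4; given |C| = 6 > bound (violated).

Check applicability: 2d = 32, n = 25.
2d − n = 7 > 0, so Plotkin applies.
Compute d/(2d−n) = 16/7 ≈ 2.2857.
⌊d/(2d−n)⌋ = 2.
Plotkin bound: M ≤ 2·2 = 4.
Given |C| = 6, check: VIOLATED.
This |C| is above the Plotkin bound, so no binary code with n = 25, d = 16 and 6 codewords exists.


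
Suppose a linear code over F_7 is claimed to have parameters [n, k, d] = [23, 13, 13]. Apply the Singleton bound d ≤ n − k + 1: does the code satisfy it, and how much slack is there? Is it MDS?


Singleton RHS = n − k + 1 = 11, slack = -2, bound violated (no such code; not MDS).

Singleton bound: d ≤ n − k + 1.
Here n = 23, k = 13, so n − k + 1 = 11.
Given d = 13, check d ≤ 11: NO.
Slack = (n − k + 1) − d = -2.
The slack is negative: d = 13 exceeds n − k + 1 = 11 by 2, so the Singleton bound is violated and no linear [23, 13, 13]_7 code can exist. In particular it is not MDS (MDS requires d = n − k + 1 exactly).
Description: the claimed parameters are [23, 13, 13]_7; such a code would be impossible (violates the Singleton bound).


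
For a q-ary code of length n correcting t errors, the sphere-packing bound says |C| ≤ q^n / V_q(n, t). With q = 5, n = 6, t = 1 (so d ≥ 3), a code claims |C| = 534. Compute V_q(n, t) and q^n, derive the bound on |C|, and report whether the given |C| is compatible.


V_q(n, t) = 25, q^n = 15625, Hamming bound = 625, |C| = 534 ≤ bound (satisfied).

Step 1: Compute V_q(n, t) = Σ_{j=0}^1 C(n, j) (q−1)^j.
  j = 0: C(6,0)·(4)^0 = 1·1 = 1.
  j = 1: C(6,1)·(4)^1 = 6·4 = 24.
  V_q(n, t) = 1 + 24 = 25.
Step 2: q^n = 5^6 = 15625.
Step 3: Hamming bound ⌊q^n / V_q(n,t)⌋ = ⌊15625/25⌋ = 625.
Step 4: Compare |C| = 534 to 625: satisfied.
The claimed |C| lies below the Hamming bound.


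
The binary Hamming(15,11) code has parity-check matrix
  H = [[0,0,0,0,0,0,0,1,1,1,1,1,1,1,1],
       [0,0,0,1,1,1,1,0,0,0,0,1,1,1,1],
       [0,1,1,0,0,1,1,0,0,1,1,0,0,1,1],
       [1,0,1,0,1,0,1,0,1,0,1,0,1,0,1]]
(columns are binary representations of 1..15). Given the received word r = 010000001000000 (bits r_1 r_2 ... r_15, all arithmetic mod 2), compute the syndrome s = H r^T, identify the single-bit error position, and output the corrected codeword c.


s = (1, 0, 1, 1)^T, error position = 11, corrected codeword c = 010000001010000

Compute s = H r^T mod 2 one row at a time:
  s_1 = 0 + 1 + 0 + 0 + 0 + 0 + 0 + 0 = 1 ≡ 1 (mod 2).
  s_2 = 0 + 0 + 0 + 0 + 0 + 0 + 0 + 0 = 0 ≡ 0 (mod 2).
  s_3 = 1 + 0 + 0 + 0 + 0 + 0 + 0 + 0 = 1 ≡ 1 (mod 2).
  s_4 = 0 + 0 + 0 + 0 + 1 + 0 + 0 + 0 = 1 ≡ 1 (mod 2).
s = (1, 0, 1, 1)^T — this equals column 11 of H (binary 1011), so error is at position 11.
Correct: flip bit 11 of r = 010000001000000 to get c = 010000001010000.


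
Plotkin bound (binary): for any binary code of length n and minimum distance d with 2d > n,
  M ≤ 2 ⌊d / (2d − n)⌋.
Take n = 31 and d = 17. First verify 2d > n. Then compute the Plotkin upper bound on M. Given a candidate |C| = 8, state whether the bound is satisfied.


Plotkin bound M ≤ 10; given |C| = 8 ≤ bound (satisfied).

Check applicability: 2d = 34, n = 31.
2d − n = 3 > 0, so Plotkin applies.
Compute d/(2d−n) = 17/3 ≈ 5.6667.
⌊d/(2d−n)⌋ = 5.
Plotkin bound: M ≤ 2·5 = 10.
Given |C| = 8, check: satisfied.
This |C| is below the Plotkin bound.


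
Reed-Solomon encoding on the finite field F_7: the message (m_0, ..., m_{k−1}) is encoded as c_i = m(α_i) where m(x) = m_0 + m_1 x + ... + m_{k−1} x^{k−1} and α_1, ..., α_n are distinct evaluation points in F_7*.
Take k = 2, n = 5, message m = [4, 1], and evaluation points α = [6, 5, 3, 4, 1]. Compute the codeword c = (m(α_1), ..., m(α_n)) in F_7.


c = [3, 2, 0, 1, 5]

Message polynomial: m(x) = 4 + 1·x (mod 7).
For each evaluation point α_i, compute m(α_i) mod 7:
  α_1 = 6: Horner steps 1 → 3, so m(6) = 3.
  α_2 = 5: Horner steps 1 → 2, so m(5) = 2.
  α_3 = 3: Horner steps 1 → 0, so m(3) = 0.
  α_4 = 4: Horner steps 1 → 1, so m(4) = 1.
  α_5 = 1: Horner steps 1 → 5, so m(1) = 5.
Codeword c = [3, 2, 0, 1, 5] ∈ F_7^5.


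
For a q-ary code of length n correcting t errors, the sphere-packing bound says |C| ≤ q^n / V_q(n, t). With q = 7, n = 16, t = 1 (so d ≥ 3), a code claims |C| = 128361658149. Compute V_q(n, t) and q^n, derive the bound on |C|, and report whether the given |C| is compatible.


V_q(n, t) = 97, q^n = 33232930569601, Hamming bound = 342607531645, |C| = 128361658149 ≤ bound (satisfied).

Step 1: Compute V_q(n, t) = Σ_{j=0}^1 C(n, j) (q−1)^j.
  j = 0: C(16,0)·(6)^0 = 1·1 = 1.
  j = 1: C(16,1)·(6)^1 = 16·6 = 96.
  V_q(n, t) = 1 + 96 = 97.
Step 2: q^n = 7^16 = 33232930569601.
Step 3: Hamming bound ⌊q^n / V_q(n,t)⌋ = ⌊33232930569601/97⌋ = 342607531645.
Step 4: Compare |C| = 128361658149 to 342607531645: satisfied.
The claimed |C| lies below the Hamming bound.


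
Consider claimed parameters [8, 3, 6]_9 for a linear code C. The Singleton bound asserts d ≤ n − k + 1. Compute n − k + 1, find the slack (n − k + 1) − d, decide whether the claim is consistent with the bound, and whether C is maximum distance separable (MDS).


Singleton RHS = n − k + 1 = 6, slack = 0, bound satisfied, MDS.

Singleton bound: d ≤ n − k + 1.
Here n = 8, k = 3, so n − k + 1 = 6.
Given d = 6, check d ≤ 6: YES.
Slack = (n − k + 1) − d = 0.
The code is MDS (slack = 0).
Description: the claimed parameters are [8, 3, 6]_9; such a code would be MDS (meets Singleton bound).


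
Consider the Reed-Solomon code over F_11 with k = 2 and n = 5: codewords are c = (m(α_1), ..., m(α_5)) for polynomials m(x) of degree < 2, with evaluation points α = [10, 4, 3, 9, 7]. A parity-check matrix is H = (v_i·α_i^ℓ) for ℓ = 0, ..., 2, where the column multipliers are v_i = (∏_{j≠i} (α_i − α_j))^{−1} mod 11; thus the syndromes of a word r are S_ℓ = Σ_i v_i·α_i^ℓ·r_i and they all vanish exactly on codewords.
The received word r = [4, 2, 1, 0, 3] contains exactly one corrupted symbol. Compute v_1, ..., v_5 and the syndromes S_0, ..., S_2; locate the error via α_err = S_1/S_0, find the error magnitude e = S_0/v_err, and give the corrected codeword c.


S = (1, 3, 9), error at position 3, error magnitude e = 3, c = [4, 2, 9, 0, 3].

Step 1: column multipliers v_i = (∏_{j≠i}(α_i − α_j))^{−1} mod 11.
  i = 1 (α = 10): (10−4)(10−3)(10−9)(10−7) = 6·7·1·3 = 126 ≡ 5, so v_1 = 5^{−1} = 9 (mod 11).
  i = 2 (α = 4): (4−10)(4−3)(4−9)(4−7) = (−6)·1·(−5)·(−3) = −90 ≡ 9, so v_2 = 9^{−1} = 5 (mod 11).
  i = 3 (α = 3): (3−10)(3−4)(3−9)(3−7) = (−7)·(−1)·(−6)·(−4) = 168 ≡ 3, so v_3 = 3^{−1} = 4 (mod 11).
  i = 4 (α = 9): (9−10)(9−4)(9−3)(9−7) = (−1)·5·6·2 = −60 ≡ 6, so v_4 = 6^{−1} = 2 (mod 11).
  i = 5 (α = 7): (7−10)(7−4)(7−3)(7−9) = (−3)·3·4·(−2) = 72 ≡ 6, so v_5 = 6^{−1} = 2 (mod 11).
  v = [9, 5, 4, 2, 2].
Step 2: syndromes of r = [4, 2, 1, 0, 3] (all sums mod 11).
  S_0 = Σ v_i r_i = 9·4 + 5·2 + 4·1 + 2·0 + 2·3 = 56 ≡ 1.
  S_1 = Σ v_i α_i r_i = 9·10·4 + 5·4·2 + 4·3·1 + 2·9·0 + 2·7·3 = 454 ≡ 3.
  α_i^2 mod 11 = [1, 5, 9, 4, 5].
  S_2 = Σ v_i α_i^2 r_i = 9·1·4 + 5·5·2 + 4·9·1 + 2·4·0 + 2·5·3 = 152 ≡ 9.
  S = (1, 3, 9) ≠ 0, so r is not a codeword (an error is present).
Step 3: locate the error. For a single error e at position i, S_ℓ = v_i·e·α_i^ℓ, so α_err = S_1/S_0.
  S_0^{−1} = 1^{−1} = 1 (mod 11), so α_err = 3·1 = 3 ≡ 3 = α_3. Error position i = 3.
  Consistency check: S_2/S_1 = 9·4 = 36 ≡ 3 = α_err ✓ (single-error assumption holds).
Step 4: error magnitude e = S_0/v_3 = S_0·∏_{j≠3}(α_3 − α_j) = 1·3 = 3 ≡ 3 (mod 11).
Step 5: correct position 3: c_3 = r_3 − e = 1 − 3 ≡ 9 (mod 11). Hence c = [4, 2, 9, 0, 3].
  Check: interpolating c through the α_i gives m(x) = 8 + 4·x (degree < 2) with m(α_i) = c_i for every i, so c is indeed a codeword.


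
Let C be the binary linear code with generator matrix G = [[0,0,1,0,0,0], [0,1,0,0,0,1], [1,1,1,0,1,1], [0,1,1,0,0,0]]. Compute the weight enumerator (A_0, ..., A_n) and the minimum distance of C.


Weight distribution: A_0 = 1, A_1 = 3, A_2 = 4, A_3 = 4, A_4 = 3, A_5 = 1. Minimum distance d = 1.

Enumerate all 2^4 = 16 messages m ∈ F_2^4.
For each, compute codeword c = mG in F_2^6, then tally its weight.
  m = 0000 → c = 000000, weight = 0.
  m = 1000 → c = 001000, weight = 1.
  m = 0100 → c = 010001, weight = 2.
  m = 1100 → c = 011001, weight = 3.
  m = 0010 → c = 111011, weight = 5.
  m = 1010 → c = 110011, weight = 4.
  m = 0110 → c = 101010, weight = 3.
  m = 1110 → c = 100010, weight = 2.
  m = 0001 → c = 011000, weight = 2.
  m = 1001 → c = 010000, weight = 1.
  m = 0101 → c = 001001, weight = 2.
  m = 1101 → c = 000001, weight = 1.
  m = 0011 → c = 100011, weight = 3.
  m = 1011 → c = 101011, weight = 4.
  m = 0111 → c = 110010, weight = 3.
  m = 1111 → c = 111010, weight = 4.
Tally weights:
  weight 0: 1 codewords.
  weight 1: 3 codewords.
  weight 2: 4 codewords.
  weight 3: 4 codewords.
  weight 4: 3 codewords.
  weight 5: 1 codewords.
Minimum distance d = smallest w > 0 with A_w > 0 = 1.
Sanity: Σ A_w = 16 = 2^4 = 16 ✓.
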